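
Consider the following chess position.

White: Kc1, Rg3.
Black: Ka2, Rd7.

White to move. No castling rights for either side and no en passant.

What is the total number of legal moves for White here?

White to move; king on c1.
In check: no.
Legal moves: Rg8, Rg7, Rg6, Rg5, Rg4, Rh3, Rf3, Re3, Rd3, Rc3, Rb3, Ra3+, Rg2+, Rg1, Kc2.
Count: 15.

15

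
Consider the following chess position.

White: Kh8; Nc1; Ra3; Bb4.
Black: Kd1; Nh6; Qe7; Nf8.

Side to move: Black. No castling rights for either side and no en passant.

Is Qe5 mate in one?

yes

After Qe5: white king on h8; in check: yes, from the black queen on e5.
King squares — g7: attacked by Qe5; h7: attacked by Nf8; g8: attacked by Nh6.
White has no legal moves → checkmate.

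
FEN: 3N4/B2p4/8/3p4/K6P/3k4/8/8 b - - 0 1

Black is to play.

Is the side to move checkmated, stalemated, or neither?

Black to move; black king on d3.
In check: no.
Legal moves for Black: Ke4, Kc4, Kc3, Ke2, Kd2, Kc2, d6, d4.
Black has 8 legal moves and is not in check → neither.

neither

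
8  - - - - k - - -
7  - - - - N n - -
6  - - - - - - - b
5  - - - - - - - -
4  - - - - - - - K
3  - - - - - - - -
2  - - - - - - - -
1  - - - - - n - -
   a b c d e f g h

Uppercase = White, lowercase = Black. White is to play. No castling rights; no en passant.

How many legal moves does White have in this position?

9

White to move; king on h4.
In check: no.
Legal moves: Ng8, Nc8, Ng6, Nc6, Nf5, Nd5, Kh5, Kg4, Kh3.
Count: 9.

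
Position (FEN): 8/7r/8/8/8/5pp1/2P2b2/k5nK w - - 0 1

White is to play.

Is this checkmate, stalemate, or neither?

White to move; white king on h1.
In check: yes, from the black rook on h7.
King squares — g1: attacked by Bf2; g2: attacked by Pf3; h2: attacked by Pg3.
Legal moves for White: none.
In check with no legal moves → checkmate.

checkmate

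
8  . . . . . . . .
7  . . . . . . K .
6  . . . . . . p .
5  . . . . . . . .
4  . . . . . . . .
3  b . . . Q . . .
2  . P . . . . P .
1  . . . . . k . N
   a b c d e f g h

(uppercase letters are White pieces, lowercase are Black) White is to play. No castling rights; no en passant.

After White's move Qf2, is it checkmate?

yes

After Qf2: black king on f1; in check: yes, from the white queen on f2.
King squares — e1: attacked by Qf2; g1: attacked by Qf2; e2: attacked by Qf2; f2: attacked by Nh1; g2: attacked by Qf2.
Black has no legal moves → checkmate.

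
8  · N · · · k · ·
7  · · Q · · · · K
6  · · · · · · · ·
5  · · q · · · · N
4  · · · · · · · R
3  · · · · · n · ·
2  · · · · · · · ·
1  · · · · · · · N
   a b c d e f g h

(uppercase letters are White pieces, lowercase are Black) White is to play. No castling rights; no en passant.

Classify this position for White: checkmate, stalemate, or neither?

White to move; white king on h7.
In check: no.
Legal moves for White include: Nd7+, Nc6, Na6, Kh8, Kh6, Kg6, Qd8+, Qc8+, Qg7+, Qf7+, Qe7+, Qd7, Qb7, Qa7, Qd6+, Qc6, Qb6, Qe5, ... (list truncated; more exist).
White has legal moves and is not in check → neither.

neither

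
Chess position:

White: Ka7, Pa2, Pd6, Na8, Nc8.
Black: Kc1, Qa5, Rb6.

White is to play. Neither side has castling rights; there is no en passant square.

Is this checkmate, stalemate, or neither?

White to move; white king on a7.
In check: yes, from the black queen on a5.
King squares — a6: attacked by Qa5; b6: attacked by Qa5; b7: attacked by Rb6; a8: own knight; b8: attacked by Rb6.
Legal moves for White: none.
In check with no legal moves → checkmate.

checkmate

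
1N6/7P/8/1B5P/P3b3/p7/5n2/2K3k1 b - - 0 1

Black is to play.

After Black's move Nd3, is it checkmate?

no

After Nd3: white king on c1; in check: yes, from the black knight on d3.
White has 5 legal replies: Kd2, Kc2, Kd1, Kb1, Bxd3.
In check but a legal move exists → not checkmate.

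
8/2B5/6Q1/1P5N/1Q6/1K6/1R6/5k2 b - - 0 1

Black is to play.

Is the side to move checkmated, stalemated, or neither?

Black to move; black king on f1.
In check: no.
King squares — e1: attacked by Qb4; g1: attacked by Qg6; e2: attacked by Rb2; f2: attacked by Rb2; g2: attacked by Rb2.
Legal moves for Black: none.
Not in check and no legal moves → stalemate.

stalemate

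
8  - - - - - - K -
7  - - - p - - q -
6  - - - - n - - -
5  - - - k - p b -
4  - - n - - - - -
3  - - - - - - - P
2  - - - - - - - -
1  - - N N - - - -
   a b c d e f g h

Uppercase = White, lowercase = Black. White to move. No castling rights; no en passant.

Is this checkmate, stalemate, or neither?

checkmate

White to move; white king on g8.
In check: yes, from the black queen on g7.
King squares — f7: attacked by Qg7; g7: attacked by Ne6; h7: attacked by Qg7; f8: attacked by Ne6; h8: attacked by Qg7.
Legal moves for White: none.
In check with no legal moves → checkmate.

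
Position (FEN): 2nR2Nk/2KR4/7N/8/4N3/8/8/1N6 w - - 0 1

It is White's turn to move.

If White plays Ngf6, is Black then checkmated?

yes

After Ngf6: black king on h8; in check: yes, from the white rook on d8.
King squares — g7: attacked by Rd7; h7: attacked by Nf6; g8: attacked by Nf6.
Black has no legal moves → checkmate.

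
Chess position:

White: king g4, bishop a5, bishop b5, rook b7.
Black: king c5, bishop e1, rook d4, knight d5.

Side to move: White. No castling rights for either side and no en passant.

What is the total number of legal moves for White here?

White to move; king on g4.
In check: yes, from the black rook on d4.
Legal moves: Kh5, Kg5, Kf5, Kh3, Kf3.
Count: 5.

5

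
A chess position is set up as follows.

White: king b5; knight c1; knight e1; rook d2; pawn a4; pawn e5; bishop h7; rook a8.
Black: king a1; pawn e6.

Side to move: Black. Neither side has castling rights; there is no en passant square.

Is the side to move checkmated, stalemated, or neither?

stalemate

Black to move; black king on a1.
In check: no.
King squares — b1: attacked by Bh7; a2: attacked by Nc1; b2: attacked by Rd2.
Legal moves for Black: none.
Not in check and no legal moves → stalemate.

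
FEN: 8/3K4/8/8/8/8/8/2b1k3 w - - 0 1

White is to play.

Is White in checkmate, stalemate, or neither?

neither

White to move; white king on d7.
In check: no.
Legal moves for White: Ke8, Kd8, Kc8, Ke7, Kc7, Ke6, Kd6, Kc6.
White has 8 legal moves and is not in check → neither.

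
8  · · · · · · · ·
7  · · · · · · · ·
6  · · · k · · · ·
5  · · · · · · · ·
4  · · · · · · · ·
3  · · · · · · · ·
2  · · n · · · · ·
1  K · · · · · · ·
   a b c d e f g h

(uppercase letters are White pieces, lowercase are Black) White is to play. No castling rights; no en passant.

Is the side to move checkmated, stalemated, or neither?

White to move; white king on a1.
In check: yes, from the black knight on c2.
Legal moves for White: Kb2, Ka2, Kb1.
White is in check but has 3 legal moves → neither.

neither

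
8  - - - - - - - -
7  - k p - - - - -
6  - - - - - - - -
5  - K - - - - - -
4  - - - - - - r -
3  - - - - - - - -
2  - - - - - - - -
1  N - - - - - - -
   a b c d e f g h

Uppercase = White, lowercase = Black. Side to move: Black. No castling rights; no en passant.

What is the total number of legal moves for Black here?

20

Black to move; king on b7.
In check: no.
Legal moves: Kc8, Kb8, Ka8, Ka7, Rg8, Rg7, Rg6, Rg5+, Rh4, Rf4, Re4, Rd4, Rc4, Rb4+, Ra4, Rg3, Rg2, Rg1, c6+, c5.
Count: 20.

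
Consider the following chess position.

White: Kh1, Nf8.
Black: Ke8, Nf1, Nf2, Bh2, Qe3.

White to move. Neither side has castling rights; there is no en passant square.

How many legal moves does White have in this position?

1

White to move; king on h1.
In check: yes, from the black knight on f2.
Legal moves: Kg2.
Count: 1.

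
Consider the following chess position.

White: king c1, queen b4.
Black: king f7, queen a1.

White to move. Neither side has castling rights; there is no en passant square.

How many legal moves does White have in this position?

White to move; king on c1.
In check: yes, from the black queen on a1.
Legal moves: Kd2, Kc2, Qb1.
Count: 3.

3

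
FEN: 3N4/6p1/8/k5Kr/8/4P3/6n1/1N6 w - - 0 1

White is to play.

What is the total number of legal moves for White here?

White to move; king on g5.
In check: yes, from the black rook on h5.
Legal moves: Kg6, Kxh5, Kg4.
Count: 3.

3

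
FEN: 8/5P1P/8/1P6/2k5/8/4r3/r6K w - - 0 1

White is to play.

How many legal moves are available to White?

White to move; king on h1.
In check: yes, from the black rook on a1.
Legal moves: none.
Count: 0.

0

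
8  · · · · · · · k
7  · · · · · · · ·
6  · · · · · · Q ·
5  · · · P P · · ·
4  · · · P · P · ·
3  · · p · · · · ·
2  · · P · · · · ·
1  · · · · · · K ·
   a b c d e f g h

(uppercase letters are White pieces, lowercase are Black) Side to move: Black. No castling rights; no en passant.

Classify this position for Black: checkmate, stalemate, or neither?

stalemate

Black to move; black king on h8.
In check: no.
King squares — g7: attacked by Qg6; h7: attacked by Qg6; g8: attacked by Qg6.
Legal moves for Black: none.
Not in check and no legal moves → stalemate.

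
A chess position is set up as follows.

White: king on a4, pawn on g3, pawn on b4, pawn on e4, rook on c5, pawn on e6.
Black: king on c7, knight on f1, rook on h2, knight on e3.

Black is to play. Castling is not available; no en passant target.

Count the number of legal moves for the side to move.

5

Black to move; king on c7.
In check: yes, from the white rook on c5.
Legal moves: Kd8, Kb8, Kb7, Kd6, Kb6.
Count: 5.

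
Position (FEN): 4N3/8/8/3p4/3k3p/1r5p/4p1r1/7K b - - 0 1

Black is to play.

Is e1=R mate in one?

After e1=R: white king on h1; in check: yes, from the black rook on e1.
King squares — g1: attacked by Re1; g2: attacked by Ph3; h2: attacked by Rg2.
White has no legal moves → checkmate.

yes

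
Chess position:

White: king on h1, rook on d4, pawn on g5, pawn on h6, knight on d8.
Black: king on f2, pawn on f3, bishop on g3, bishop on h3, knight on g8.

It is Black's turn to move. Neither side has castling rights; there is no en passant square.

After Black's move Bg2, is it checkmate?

yes

After Bg2: white king on h1; in check: yes, from the black bishop on g2.
King squares — g1: attacked by Kf2; g2: attacked by Kf2; h2: attacked by Bg3.
White has no legal moves → checkmate.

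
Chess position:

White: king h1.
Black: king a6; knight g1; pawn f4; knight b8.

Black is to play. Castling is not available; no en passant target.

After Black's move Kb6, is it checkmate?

After Kb6: white king on h1; in check: no.
White is not in check, so this cannot be checkmate.

no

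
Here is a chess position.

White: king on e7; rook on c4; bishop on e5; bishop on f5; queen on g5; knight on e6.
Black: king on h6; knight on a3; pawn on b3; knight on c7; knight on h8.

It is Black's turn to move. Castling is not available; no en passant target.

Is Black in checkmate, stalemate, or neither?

checkmate

Black to move; black king on h6.
In check: yes, from the white queen on g5.
King squares — g5: attacked by Ne6; h5: attacked by Qg5; g6: attacked by Bf5; g7: attacked by Be5; h7: attacked by Bf5.
Legal moves for Black: none.
In check with no legal moves → checkmate.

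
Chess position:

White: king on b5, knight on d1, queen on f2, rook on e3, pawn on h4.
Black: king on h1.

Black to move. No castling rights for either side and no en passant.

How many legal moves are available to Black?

0

Black to move; king on h1.
In check: no.
Legal moves: none.
Count: 0.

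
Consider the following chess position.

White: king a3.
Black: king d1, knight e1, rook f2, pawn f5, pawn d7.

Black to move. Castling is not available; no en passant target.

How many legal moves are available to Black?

Black to move; king on d1.
In check: no.
Legal moves: Rf4, Rf3+, Rh2, Rg2, Re2, Rd2, Rc2, Rb2, Ra2+, Rf1, Nf3, Nd3, Ng2, Nc2+, Ke2, Kd2, Kc2, Kc1, d6, f4, d5.
Count: 21.

21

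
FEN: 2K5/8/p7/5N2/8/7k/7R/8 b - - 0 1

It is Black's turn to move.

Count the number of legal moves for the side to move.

Black to move; king on h3.
In check: yes, from the white rook on h2.
Legal moves: Kg4, Kxh2.
Count: 2.

2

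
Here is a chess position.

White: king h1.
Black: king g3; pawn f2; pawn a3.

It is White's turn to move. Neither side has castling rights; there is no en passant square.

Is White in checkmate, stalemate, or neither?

stalemate

White to move; white king on h1.
In check: no.
King squares — g1: attacked by Pf2; g2: attacked by Kg3; h2: attacked by Kg3.
Legal moves for White: none.
Not in check and no legal moves → stalemate.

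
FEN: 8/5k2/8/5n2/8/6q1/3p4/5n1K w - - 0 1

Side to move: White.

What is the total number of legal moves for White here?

0

White to move; king on h1.
In check: no.
Legal moves: none.
Count: 0.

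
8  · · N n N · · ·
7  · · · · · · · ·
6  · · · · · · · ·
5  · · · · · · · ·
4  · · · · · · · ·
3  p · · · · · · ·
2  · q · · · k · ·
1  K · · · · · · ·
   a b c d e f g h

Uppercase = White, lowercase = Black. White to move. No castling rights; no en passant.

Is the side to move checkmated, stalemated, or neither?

White to move; white king on a1.
In check: yes, from the black queen on b2.
King squares — b1: attacked by Qb2; a2: attacked by Qb2; b2: attacked by Pa3.
Legal moves for White: none.
In check with no legal moves → checkmate.

checkmate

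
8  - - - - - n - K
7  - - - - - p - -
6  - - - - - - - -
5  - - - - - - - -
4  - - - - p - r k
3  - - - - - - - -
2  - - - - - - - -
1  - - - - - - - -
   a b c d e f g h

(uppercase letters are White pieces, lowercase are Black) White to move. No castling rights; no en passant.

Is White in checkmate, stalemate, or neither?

White to move; white king on h8.
In check: no.
King squares — g7: attacked by Rg4; h7: attacked by Nf8; g8: attacked by Rg4.
Legal moves for White: none.
Not in check and no legal moves → stalemate.

stalemate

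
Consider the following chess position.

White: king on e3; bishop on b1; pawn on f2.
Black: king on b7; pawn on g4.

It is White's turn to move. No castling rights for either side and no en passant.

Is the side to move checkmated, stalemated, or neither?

White to move; white king on e3.
In check: no.
Legal moves for White: Kf4, Ke4, Kd4, Kd3, Ke2, Kd2, Bh7, Bg6, Bf5, Be4+, Bd3, Bc2, Ba2, f3, f4.
White has 15 legal moves and is not in check → neither.

neither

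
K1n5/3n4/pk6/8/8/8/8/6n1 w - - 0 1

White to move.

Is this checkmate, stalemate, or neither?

White to move; white king on a8.
In check: no.
King squares — a7: attacked by Kb6; b7: attacked by Kb6; b8: attacked by Nd7.
Legal moves for White: none.
Not in check and no legal moves → stalemate.

stalemate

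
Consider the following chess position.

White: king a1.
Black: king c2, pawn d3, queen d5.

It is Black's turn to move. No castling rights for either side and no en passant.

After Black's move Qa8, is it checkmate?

yes

After Qa8: white king on a1; in check: yes, from the black queen on a8.
King squares — b1: attacked by Kc2; a2: attacked by Qa8; b2: attacked by Kc2.
White has no legal moves → checkmate.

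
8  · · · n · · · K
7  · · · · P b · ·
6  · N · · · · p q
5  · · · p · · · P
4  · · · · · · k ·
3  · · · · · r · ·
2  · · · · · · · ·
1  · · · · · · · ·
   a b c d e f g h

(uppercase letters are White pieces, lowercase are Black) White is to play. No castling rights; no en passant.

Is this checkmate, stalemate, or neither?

White to move; white king on h8.
In check: yes, from the black queen on h6.
King squares — g7: attacked by Qh6; h7: attacked by Qh6; g8: attacked by Bf7.
Legal moves for White: none.
In check with no legal moves → checkmate.

checkmate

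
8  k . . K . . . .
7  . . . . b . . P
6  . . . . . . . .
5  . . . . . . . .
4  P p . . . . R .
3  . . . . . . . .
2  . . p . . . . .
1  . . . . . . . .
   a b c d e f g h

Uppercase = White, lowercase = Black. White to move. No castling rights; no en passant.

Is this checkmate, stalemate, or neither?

White to move; white king on d8.
In check: yes, from the black bishop on e7.
Legal moves for White: Ke8, Kc8, Kxe7, Kd7, Kc7.
White is in check but has 5 legal moves → neither.

neither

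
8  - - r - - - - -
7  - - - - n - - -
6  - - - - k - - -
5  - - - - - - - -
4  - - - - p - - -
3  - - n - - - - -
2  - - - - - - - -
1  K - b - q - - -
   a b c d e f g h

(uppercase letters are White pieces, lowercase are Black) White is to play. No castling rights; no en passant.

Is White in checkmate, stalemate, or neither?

White to move; white king on a1.
In check: no.
King squares — b1: attacked by Nc3; a2: attacked by Nc3; b2: attacked by Bc1.
Legal moves for White: none.
Not in check and no legal moves → stalemate.

stalemate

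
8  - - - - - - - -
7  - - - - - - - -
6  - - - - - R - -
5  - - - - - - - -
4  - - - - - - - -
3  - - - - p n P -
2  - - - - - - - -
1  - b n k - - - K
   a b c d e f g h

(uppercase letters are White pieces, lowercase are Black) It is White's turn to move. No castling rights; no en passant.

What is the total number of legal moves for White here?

14

White to move; king on h1.
In check: no.
Legal moves: Rf8, Rf7, Rh6, Rg6, Re6, Rd6+, Rc6, Rb6, Ra6, Rf5, Rf4, Rxf3, Kg2, g4.
Count: 14.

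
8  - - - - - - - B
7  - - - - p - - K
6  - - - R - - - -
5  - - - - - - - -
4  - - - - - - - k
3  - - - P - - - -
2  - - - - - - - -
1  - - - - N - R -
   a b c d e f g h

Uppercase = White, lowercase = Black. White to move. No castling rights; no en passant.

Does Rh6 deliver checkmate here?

After Rh6: black king on h4; in check: yes, from the white rook on h6.
King squares — g3: attacked by Rg1; h3: attacked by Rh6; g4: attacked by Rg1; g5: attacked by Rg1; h5: attacked by Rh6.
Black has no legal moves → checkmate.

yes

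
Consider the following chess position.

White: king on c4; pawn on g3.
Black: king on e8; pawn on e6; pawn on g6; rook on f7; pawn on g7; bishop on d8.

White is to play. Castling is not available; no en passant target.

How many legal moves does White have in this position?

White to move; king on c4.
In check: no.
Legal moves: Kc5, Kb5, Kd4, Kb4, Kd3, Kc3, Kb3, g4.
Count: 8.

8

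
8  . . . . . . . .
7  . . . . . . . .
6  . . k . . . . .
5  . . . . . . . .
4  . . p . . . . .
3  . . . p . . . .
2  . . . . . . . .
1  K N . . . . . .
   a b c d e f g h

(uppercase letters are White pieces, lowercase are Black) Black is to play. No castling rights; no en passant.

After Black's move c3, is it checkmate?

After c3: white king on a1; in check: no.
White is not in check, so this cannot be checkmate.

no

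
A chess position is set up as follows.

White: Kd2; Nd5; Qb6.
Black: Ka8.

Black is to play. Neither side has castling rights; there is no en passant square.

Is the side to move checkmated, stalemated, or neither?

stalemate

Black to move; black king on a8.
In check: no.
King squares — a7: attacked by Qb6; b7: attacked by Qb6; b8: attacked by Qb6.
Legal moves for Black: none.
Not in check and no legal moves → stalemate.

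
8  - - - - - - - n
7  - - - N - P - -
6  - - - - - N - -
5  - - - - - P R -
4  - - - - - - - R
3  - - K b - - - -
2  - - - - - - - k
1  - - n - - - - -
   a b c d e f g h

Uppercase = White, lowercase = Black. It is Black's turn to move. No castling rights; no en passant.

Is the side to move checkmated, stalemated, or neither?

Black to move; black king on h2.
In check: yes, from the white rook on h4.
King squares — g1: attacked by Rg5; h1: attacked by Rh4; g2: attacked by Rg5; g3: attacked by Rg5; h3: attacked by Rh4.
Legal moves for Black: none.
In check with no legal moves → checkmate.

checkmate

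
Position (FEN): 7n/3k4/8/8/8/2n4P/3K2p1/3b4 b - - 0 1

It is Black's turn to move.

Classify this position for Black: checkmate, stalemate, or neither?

neither

Black to move; black king on d7.
In check: no.
Legal moves for Black include: Nf7, Ng6, Ke8, Kd8, Kc8, Ke7, Kc7, Ke6, Kd6, Kc6, Nd5, Nb5, Ne4+, Na4, Ne2, Na2, Nb1+, Bh5, ... (list truncated; more exist).
Black has legal moves and is not in check → neither.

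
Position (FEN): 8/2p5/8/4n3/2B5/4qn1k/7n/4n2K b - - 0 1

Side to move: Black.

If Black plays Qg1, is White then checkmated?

yes

After Qg1: white king on h1; in check: yes, from the black queen on g1.
King squares — g1: attacked by Nf3; g2: attacked by Ne1; h2: attacked by Qg1.
White has no legal moves → checkmate.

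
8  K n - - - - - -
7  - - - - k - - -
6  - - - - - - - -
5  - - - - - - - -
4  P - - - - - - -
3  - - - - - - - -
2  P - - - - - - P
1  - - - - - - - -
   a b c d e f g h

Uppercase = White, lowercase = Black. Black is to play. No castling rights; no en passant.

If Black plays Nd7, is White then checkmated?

After Nd7: white king on a8; in check: no.
White is not in check, so this cannot be checkmate.

no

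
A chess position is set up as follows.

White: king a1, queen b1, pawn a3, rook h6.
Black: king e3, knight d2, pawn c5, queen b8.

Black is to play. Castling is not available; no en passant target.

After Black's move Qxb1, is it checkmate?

After Qxb1: white king on a1; in check: yes, from the black queen on b1.
King squares — b1: attacked by Nd2; a2: attacked by Qb1; b2: attacked by Qb1.
White has no legal moves → checkmate.

yes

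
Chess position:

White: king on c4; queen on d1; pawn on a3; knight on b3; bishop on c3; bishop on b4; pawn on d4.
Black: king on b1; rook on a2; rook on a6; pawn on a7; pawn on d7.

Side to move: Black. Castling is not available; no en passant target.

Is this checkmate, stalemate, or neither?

checkmate

Black to move; black king on b1.
In check: yes, from the white queen on d1.
King squares — a1: attacked by Qd1; c1: attacked by Qd1; a2: own rook; b2: attacked by Bc3; c2: attacked by Qd1.
Legal moves for Black: none.
In check with no legal moves → checkmate.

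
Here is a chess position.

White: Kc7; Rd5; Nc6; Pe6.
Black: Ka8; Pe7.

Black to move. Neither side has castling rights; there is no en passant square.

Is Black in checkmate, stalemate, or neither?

stalemate

Black to move; black king on a8.
In check: no.
King squares — a7: attacked by Nc6; b7: attacked by Kc7; b8: attacked by Nc6.
Legal moves for Black: none.
Not in check and no legal moves → stalemate.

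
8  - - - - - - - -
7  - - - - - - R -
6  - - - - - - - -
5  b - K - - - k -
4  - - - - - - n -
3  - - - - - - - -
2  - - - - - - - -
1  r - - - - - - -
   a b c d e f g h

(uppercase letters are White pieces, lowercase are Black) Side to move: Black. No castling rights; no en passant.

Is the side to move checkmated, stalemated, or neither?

Black to move; black king on g5.
In check: yes, from the white rook on g7.
King squares — f4: available; g4: own knight; h4: available; f5: available; h5: available; f6: available; g6: attacked by Rg7; h6: available.
Legal moves for Black: Kh6, Kf6, Kh5, Kf5, Kh4, Kf4.
Black is in check but has 6 legal moves → neither.

neither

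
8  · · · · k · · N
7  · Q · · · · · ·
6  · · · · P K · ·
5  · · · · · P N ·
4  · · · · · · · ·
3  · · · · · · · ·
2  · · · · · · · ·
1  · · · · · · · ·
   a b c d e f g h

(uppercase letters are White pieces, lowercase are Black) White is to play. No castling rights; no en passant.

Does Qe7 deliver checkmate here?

yes

After Qe7: black king on e8; in check: yes, from the white queen on e7.
King squares — d7: attacked by Pe6; e7: attacked by Kf6; f7: attacked by Ng5; d8: attacked by Qe7; f8: attacked by Qe7.
Black has no legal moves → checkmate.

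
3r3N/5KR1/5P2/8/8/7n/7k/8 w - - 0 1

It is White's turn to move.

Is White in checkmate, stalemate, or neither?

neither

White to move; white king on f7.
In check: no.
Legal moves for White: Ng6, Rg8, Rh7, Rg6, Rg5, Rg4, Rg3, Rg2+, Rg1, Ke7, Kg6, Ke6.
White has 12 legal moves and is not in check → neither.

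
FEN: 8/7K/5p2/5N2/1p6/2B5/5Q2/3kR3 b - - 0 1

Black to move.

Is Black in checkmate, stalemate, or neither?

Black to move; black king on d1.
In check: yes, from the white rook on e1.
King squares — c1: attacked by Re1; e1: attacked by Qf2; c2: attacked by Qf2; d2: attacked by Qf2; e2: attacked by Re1.
Legal moves for Black: none.
In check with no legal moves → checkmate.

checkmate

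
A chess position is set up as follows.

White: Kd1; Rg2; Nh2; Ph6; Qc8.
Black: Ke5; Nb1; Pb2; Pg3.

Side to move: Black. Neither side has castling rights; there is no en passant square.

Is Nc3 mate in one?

no

After Nc3: white king on d1; in check: yes, from the black knight on c3.
White has 4 legal replies: Kd2, Kc2, Ke1, Qxc3+.
In check but a legal move exists → not checkmate.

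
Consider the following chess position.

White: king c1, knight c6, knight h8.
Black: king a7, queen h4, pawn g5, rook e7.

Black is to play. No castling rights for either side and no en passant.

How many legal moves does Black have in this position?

4

Black to move; king on a7.
In check: yes, from the white knight on c6.
Legal moves: Ka8, Kb7, Kb6, Ka6.
Count: 4.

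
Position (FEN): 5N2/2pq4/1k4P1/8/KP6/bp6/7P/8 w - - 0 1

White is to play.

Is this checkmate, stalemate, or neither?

neither

White to move; white king on a4.
In check: yes, from the black queen on d7.
Legal moves for White: Kxb3, Kxa3, Nxd7+, b5.
White is in check but has 4 legal moves → neither.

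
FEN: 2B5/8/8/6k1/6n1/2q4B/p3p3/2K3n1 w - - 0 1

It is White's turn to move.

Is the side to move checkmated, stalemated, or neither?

checkmate

White to move; white king on c1.
In check: yes, from the black queen on c3.
King squares — b1: attacked by Pa2; d1: attacked by Pe2; b2: attacked by Qc3; c2: attacked by Qc3; d2: attacked by Qc3.
Legal moves for White: none.
In check with no legal moves → checkmate.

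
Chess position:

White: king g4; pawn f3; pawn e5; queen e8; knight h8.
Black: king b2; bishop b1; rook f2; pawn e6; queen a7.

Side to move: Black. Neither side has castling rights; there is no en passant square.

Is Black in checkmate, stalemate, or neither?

neither

Black to move; black king on b2.
In check: no.
Legal moves for Black include: Qb8, Qa8, Qh7, Qg7+, Qf7, Qe7, Qd7, Qc7, Qb7, Qb6, Qa6, Qc5, Qa5, Qd4+, Qa4+, Qe3, Qa3, Qa2, ... (list truncated; more exist).
Black has legal moves and is not in check → neither.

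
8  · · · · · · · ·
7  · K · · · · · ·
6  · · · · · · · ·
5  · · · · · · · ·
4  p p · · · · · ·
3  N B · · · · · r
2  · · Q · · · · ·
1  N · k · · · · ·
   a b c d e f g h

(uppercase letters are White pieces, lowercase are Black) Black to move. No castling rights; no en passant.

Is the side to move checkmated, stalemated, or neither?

Black to move; black king on c1.
In check: yes, from the white queen on c2.
King squares — b1: attacked by Qc2; d1: attacked by Qc2; b2: attacked by Qc2; c2: attacked by Na1; d2: attacked by Qc2.
Legal moves for Black: none.
In check with no legal moves → checkmate.

checkmate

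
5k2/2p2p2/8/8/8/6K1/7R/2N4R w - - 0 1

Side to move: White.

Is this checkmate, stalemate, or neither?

neither

White to move; white king on g3.
In check: no.
Legal moves for White include: Kh4, Kg4, Kf4, Kh3, Kf3, Kg2, Kf2, Rh8+, Rh7, Rh6, Rh5, Rh4, Rh3, Rg2, Rf2, Re2, Rd2, Rc2, ... (list truncated; more exist).
White has legal moves and is not in check → neither.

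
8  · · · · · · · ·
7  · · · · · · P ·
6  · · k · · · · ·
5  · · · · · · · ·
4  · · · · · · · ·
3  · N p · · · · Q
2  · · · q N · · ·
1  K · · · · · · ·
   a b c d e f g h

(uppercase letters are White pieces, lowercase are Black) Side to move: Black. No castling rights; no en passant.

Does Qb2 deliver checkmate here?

After Qb2: white king on a1; in check: yes, from the black queen on b2.
King squares — b1: attacked by Qb2; a2: attacked by Qb2; b2: attacked by Pc3.
White has no legal moves → checkmate.

yes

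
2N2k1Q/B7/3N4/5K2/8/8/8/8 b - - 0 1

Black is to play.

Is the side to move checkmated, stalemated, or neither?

checkmate

Black to move; black king on f8.
In check: yes, from the white queen on h8.
King squares — e7: attacked by Nc8; f7: attacked by Nd6; g7: attacked by Qh8; e8: attacked by Nd6; g8: attacked by Qh8.
Legal moves for Black: none.
In check with no legal moves → checkmate.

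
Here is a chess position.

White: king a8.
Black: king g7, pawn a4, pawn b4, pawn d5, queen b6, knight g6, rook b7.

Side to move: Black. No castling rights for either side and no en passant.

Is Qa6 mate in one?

yes

After Qa6: white king on a8; in check: yes, from the black queen on a6.
King squares — a7: attacked by Qa6; b7: attacked by Qa6; b8: attacked by Rb7.
White has no legal moves → checkmate.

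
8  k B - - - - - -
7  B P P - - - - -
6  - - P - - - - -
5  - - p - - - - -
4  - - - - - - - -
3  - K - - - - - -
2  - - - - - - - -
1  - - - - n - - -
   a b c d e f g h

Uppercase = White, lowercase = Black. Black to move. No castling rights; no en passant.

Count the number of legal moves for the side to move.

0

Black to move; king on a8.
In check: yes, from the white pawn on b7.
Legal moves: none.
Count: 0.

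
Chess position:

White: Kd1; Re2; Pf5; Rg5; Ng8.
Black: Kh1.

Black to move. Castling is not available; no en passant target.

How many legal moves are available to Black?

Black to move; king on h1.
In check: no.
Legal moves: none.
Count: 0.

0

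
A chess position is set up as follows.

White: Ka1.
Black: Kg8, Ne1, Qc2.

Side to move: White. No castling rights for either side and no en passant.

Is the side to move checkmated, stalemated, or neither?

stalemate

White to move; white king on a1.
In check: no.
King squares — b1: attacked by Qc2; a2: attacked by Qc2; b2: attacked by Qc2.
Legal moves for White: none.
Not in check and no legal moves → stalemate.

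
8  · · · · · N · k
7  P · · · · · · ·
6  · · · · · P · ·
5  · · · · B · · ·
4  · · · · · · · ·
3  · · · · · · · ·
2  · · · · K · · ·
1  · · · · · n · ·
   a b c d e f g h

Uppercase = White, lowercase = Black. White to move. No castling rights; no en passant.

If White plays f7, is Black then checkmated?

yes

After f7: black king on h8; in check: yes, from the white bishop on e5.
King squares — g7: attacked by Be5; h7: attacked by Nf8; g8: attacked by Pf7.
Black has no legal moves → checkmate.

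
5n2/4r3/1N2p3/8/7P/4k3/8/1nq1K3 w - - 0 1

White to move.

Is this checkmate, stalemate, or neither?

checkmate

White to move; white king on e1.
In check: yes, from the black queen on c1.
King squares — d1: attacked by Qc1; f1: attacked by Qc1; d2: attacked by Nb1; e2: attacked by Ke3; f2: attacked by Ke3.
Legal moves for White: none.
In check with no legal moves → checkmate.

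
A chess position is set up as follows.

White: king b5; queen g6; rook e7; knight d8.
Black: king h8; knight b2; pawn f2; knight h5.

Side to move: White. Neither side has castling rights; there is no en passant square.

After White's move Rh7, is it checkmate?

After Rh7: black king on h8; in check: yes, from the white rook on h7.
King squares — g7: attacked by Qg6; h7: attacked by Qg6; g8: attacked by Qg6.
Black has no legal moves → checkmate.

yes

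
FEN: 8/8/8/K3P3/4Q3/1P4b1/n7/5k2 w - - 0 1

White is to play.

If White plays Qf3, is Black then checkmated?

After Qf3: black king on f1; in check: yes, from the white queen on f3.
Black has 3 legal replies: Kg1, Ke1, Bf2.
In check but a legal move exists → not checkmate.

no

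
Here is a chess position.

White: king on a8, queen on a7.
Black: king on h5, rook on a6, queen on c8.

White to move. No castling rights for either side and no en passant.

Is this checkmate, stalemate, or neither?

White to move; white king on a8.
In check: yes, from the black queen on c8.
King squares — a7: own queen; b7: attacked by Qc8; b8: attacked by Qc8.
Legal moves for White: none.
In check with no legal moves → checkmate.

checkmate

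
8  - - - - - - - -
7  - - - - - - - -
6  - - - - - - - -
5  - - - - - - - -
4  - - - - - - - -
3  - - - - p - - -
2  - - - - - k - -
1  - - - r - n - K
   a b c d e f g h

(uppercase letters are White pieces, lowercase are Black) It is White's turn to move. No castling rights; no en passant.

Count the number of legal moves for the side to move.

0

White to move; king on h1.
In check: no.
Legal moves: none.
Count: 0.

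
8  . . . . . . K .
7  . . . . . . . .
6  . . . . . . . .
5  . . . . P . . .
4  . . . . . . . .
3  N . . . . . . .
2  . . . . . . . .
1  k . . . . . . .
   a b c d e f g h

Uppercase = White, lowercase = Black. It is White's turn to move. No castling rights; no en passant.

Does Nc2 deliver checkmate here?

After Nc2: black king on a1; in check: yes, from the white knight on c2.
Black has 3 legal replies: Kb2, Ka2, Kb1.
In check but a legal move exists → not checkmate.

no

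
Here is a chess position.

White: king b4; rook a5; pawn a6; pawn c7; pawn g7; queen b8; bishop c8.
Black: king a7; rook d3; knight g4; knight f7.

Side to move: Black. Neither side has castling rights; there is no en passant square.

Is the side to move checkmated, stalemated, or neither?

Black to move; black king on a7.
In check: yes, from the white queen on b8.
King squares — a6: attacked by Ra5; b6: attacked by Qb8; b7: attacked by Pa6; a8: attacked by Qb8; b8: attacked by Pc7.
Legal moves for Black: none.
In check with no legal moves → checkmate.

checkmate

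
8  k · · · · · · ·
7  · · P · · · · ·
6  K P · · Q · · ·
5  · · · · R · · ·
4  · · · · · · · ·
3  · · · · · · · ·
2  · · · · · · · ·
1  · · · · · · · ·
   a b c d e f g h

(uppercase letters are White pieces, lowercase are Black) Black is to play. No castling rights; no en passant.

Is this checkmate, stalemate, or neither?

stalemate

Black to move; black king on a8.
In check: no.
King squares — a7: attacked by Ka6; b7: attacked by Ka6; b8: attacked by Pc7.
Legal moves for Black: none.
Not in check and no legal moves → stalemate.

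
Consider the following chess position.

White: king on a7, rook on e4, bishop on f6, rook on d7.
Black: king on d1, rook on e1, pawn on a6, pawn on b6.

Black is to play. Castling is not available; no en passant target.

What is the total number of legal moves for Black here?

Black to move; king on d1.
In check: yes, from the white rook on d7.
Legal moves: Kc2, Kc1.
Count: 2.

2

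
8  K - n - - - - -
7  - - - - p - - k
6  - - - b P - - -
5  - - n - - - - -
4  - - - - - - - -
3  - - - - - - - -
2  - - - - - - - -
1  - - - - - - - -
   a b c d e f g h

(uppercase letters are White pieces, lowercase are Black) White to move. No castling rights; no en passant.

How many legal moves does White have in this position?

0

White to move; king on a8.
In check: no.
Legal moves: none.
Count: 0.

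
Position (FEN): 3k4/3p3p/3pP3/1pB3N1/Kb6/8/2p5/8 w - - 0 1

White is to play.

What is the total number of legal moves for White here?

White to move; king on a4.
In check: yes, from the black pawn on b5.
Legal moves: Kxb5, Kxb4, Kb3.
Count: 3.

3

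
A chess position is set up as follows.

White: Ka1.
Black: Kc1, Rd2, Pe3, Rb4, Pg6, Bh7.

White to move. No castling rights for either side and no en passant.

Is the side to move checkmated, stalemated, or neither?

White to move; white king on a1.
In check: no.
King squares — b1: attacked by Kc1; a2: attacked by Rd2; b2: attacked by Kc1.
Legal moves for White: none.
Not in check and no legal moves → stalemate.

stalemate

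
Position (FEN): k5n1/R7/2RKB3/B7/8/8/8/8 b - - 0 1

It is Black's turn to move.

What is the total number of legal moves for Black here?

2

Black to move; king on a8.
In check: yes, from the white rook on a7.
Legal moves: Kb8, Kxa7.
Count: 2.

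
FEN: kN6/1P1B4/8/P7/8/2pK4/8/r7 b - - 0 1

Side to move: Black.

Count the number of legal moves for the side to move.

3

Black to move; king on a8.
In check: yes, from the white pawn on b7.
Legal moves: Kxb8, Kxb7, Ka7.
Count: 3.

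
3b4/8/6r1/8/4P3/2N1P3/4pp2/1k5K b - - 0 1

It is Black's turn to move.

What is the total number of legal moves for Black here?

4

Black to move; king on b1.
In check: yes, from the white knight on c3.
Legal moves: Kc2, Kb2, Kc1, Ka1.
Count: 4.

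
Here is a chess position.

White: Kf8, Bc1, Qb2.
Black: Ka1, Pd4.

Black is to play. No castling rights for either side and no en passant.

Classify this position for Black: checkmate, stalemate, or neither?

checkmate

Black to move; black king on a1.
In check: yes, from the white queen on b2.
King squares — b1: attacked by Qb2; a2: attacked by Qb2; b2: attacked by Bc1.
Legal moves for Black: none.
In check with no legal moves → checkmate.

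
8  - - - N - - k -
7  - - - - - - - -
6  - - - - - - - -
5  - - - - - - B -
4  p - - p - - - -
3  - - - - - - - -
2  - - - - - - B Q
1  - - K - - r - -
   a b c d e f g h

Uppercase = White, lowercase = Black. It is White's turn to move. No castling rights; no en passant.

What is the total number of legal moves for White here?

White to move; king on c1.
In check: yes, from the black rook on f1.
Legal moves: Kd2, Kc2, Kb2, Bxf1.
Count: 4.

4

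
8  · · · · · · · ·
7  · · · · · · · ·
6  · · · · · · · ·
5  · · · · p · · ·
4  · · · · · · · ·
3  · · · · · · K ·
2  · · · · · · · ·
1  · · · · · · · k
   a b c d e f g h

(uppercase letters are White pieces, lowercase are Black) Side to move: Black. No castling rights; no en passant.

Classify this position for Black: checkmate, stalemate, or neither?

neither

Black to move; black king on h1.
In check: no.
Legal moves for Black: Kg1, e4.
Black has 2 legal moves and is not in check → neither.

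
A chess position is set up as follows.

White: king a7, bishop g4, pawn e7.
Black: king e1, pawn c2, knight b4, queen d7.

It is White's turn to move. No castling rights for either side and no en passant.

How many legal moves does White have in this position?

White to move; king on a7.
In check: yes, from the black queen on d7.
Legal moves: Kb8, Ka8, Kb6, Bxd7.
Count: 4.

4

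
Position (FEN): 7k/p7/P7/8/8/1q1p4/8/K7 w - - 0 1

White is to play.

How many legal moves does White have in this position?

0

White to move; king on a1.
In check: no.
Legal moves: none.
Count: 0.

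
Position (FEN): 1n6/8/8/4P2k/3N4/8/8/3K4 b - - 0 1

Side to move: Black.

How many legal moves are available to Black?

8

Black to move; king on h5.
In check: no.
Legal moves: Nd7, Nc6, Na6, Kh6, Kg6, Kg5, Kh4, Kg4.
Count: 8.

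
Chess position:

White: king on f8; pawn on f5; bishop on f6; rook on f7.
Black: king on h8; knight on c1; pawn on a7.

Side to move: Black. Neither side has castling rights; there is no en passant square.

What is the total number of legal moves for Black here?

0

Black to move; king on h8.
In check: yes, from the white bishop on f6.
Legal moves: none.
Count: 0.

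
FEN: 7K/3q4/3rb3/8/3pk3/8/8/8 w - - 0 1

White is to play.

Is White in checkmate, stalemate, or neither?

White to move; white king on h8.
In check: no.
King squares — g7: attacked by Qd7; h7: attacked by Qd7; g8: attacked by Be6.
Legal moves for White: none.
Not in check and no legal moves → stalemate.

stalemate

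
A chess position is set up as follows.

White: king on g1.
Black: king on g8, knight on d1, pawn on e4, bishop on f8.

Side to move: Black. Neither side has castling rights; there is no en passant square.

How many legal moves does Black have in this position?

Black to move; king on g8.
In check: no.
Legal moves: Kh8, Kh7, Kg7, Kf7, Bg7, Be7, Bh6, Bd6, Bc5+, Bb4, Ba3, Ne3, Nc3, Nf2, Nb2, e3.
Count: 16.

16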